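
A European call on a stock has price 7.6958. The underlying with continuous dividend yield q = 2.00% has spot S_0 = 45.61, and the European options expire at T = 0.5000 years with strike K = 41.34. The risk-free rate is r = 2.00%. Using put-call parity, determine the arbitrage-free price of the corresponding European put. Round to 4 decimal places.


Put-call parity: C - P = S_0 * exp(-qT) - K * exp(-rT).
S_0 * exp(-qT) = 45.6100 * 0.99004983 = 45.15617292
K * exp(-rT) = 41.3400 * 0.99004983 = 40.92866013
P = C - S*exp(-qT) + K*exp(-rT)
P = 7.6958 - 45.15617292 + 40.92866013 = 3.4683

Answer: Put price = 3.4683


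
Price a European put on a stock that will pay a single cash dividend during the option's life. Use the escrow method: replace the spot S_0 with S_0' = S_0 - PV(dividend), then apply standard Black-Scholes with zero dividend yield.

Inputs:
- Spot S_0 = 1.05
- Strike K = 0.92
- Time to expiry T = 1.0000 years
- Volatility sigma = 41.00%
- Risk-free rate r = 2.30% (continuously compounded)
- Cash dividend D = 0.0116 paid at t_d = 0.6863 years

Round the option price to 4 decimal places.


PV(D) = D * exp(-r * t_d) = 0.0116 * 0.98433903 = 0.01141833
S_0' = S_0 - PV(D) = 1.0500 - 0.01141833 = 1.03858167
d1 = (ln(S_0'/K) + (r + sigma^2/2)*T) / (sigma*sqrt(T)) = 0.55679905
d2 = d1 - sigma*sqrt(T) = 0.14679905
exp(-rT) = 0.97726248
N(-d1) = 0.28883237; N(-d2) = 0.44164532
P = K * exp(-rT) * N(-d2) - S_0' * N(-d1) = 0.9200 * 0.97726248 * 0.44164532 - 1.03858167 * 0.28883237 = 0.0971

Answer: Price = 0.0971


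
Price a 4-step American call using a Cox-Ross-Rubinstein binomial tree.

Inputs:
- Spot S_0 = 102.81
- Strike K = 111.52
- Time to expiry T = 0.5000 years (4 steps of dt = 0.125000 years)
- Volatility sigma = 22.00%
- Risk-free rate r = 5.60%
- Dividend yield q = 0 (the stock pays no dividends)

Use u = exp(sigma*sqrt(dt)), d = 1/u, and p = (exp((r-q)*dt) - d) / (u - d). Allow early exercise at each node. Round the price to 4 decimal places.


dt = T/N = 0.125000
u = exp(sigma*sqrt(dt)) = 1.080887; d = 1/u = 0.925166
p = (exp((r-q)*dt) - d) / (u - d) = 0.525674
Discount per step: exp(-r*dt) = 0.993024
Stock lattice S(k, i) with i counting down-moves:
  k=0: S(0,0) = 102.8100
  k=1: S(1,0) = 111.1260; S(1,1) = 95.1163
  k=2: S(2,0) = 120.1146; S(2,1) = 102.8100; S(2,2) = 87.9984
  k=3: S(3,0) = 129.8303; S(3,1) = 111.1260; S(3,2) = 95.1163; S(3,3) = 81.4132
  k=4: S(4,0) = 140.3318; S(4,1) = 120.1146; S(4,2) = 102.8100; S(4,3) = 87.9984; S(4,4) = 75.3207
Terminal payoffs V(N, i) = max(S_T - K, 0):
  V(4,0) = 28.811799; V(4,1) = 8.594580; V(4,2) = 0.000000; V(4,3) = 0.000000; V(4,4) = 0.000000
Backward induction: V(k, i) = exp(-r*dt) * [p * V(k+1, i) + (1-p) * V(k+1, i+1)]; then take max(V_cont, immediate exercise) for American.
  V(3,0) = exp(-r*dt) * [p*28.811799 + (1-p)*8.594580] = 19.088169; exercise = 18.310254; V(3,0) = max -> 19.088169
  V(3,1) = exp(-r*dt) * [p*8.594580 + (1-p)*0.000000] = 4.486435; exercise = 0.000000; V(3,1) = max -> 4.486435
  V(3,2) = exp(-r*dt) * [p*0.000000 + (1-p)*0.000000] = 0.000000; exercise = 0.000000; V(3,2) = max -> 0.000000
  V(3,3) = exp(-r*dt) * [p*0.000000 + (1-p)*0.000000] = 0.000000; exercise = 0.000000; V(3,3) = max -> 0.000000
  V(2,0) = exp(-r*dt) * [p*19.088169 + (1-p)*4.486435] = 12.077355; exercise = 8.594580; V(2,0) = max -> 12.077355
  V(2,1) = exp(-r*dt) * [p*4.486435 + (1-p)*0.000000] = 2.341953; exercise = 0.000000; V(2,1) = max -> 2.341953
  V(2,2) = exp(-r*dt) * [p*0.000000 + (1-p)*0.000000] = 0.000000; exercise = 0.000000; V(2,2) = max -> 0.000000
  V(1,0) = exp(-r*dt) * [p*12.077355 + (1-p)*2.341953] = 7.407570; exercise = 0.000000; V(1,0) = max -> 7.407570
  V(1,1) = exp(-r*dt) * [p*2.341953 + (1-p)*0.000000] = 1.222517; exercise = 0.000000; V(1,1) = max -> 1.222517
  V(0,0) = exp(-r*dt) * [p*7.407570 + (1-p)*1.222517] = 4.442634; exercise = 0.000000; V(0,0) = max -> 4.442634

Answer: Price = V(0,0) = 4.4426


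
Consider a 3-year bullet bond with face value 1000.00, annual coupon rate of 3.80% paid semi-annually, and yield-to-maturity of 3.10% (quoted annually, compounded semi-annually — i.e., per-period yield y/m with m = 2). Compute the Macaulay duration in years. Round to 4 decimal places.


Answer: Macaulay duration = 2.8652 years

Derivation:
Coupon per period c = face * coupon_rate / m = 19.000000
Periods per year m = 2; per-period yield y/m = 0.015500
Number of cashflows N = 6
Cashflows (t years, CF_t, discount factor 1/(1+y/m)^(m*t), PV):
  t = 0.5000: CF_t = 19.000000, DF = 0.984737, PV = 18.709995
  t = 1.0000: CF_t = 19.000000, DF = 0.969706, PV = 18.424417
  t = 1.5000: CF_t = 19.000000, DF = 0.954905, PV = 18.143197
  t = 2.0000: CF_t = 19.000000, DF = 0.940330, PV = 17.866270
  t = 2.5000: CF_t = 19.000000, DF = 0.925977, PV = 17.593570
  t = 3.0000: CF_t = 1019.000000, DF = 0.911844, PV = 929.168798
Price P = sum_t PV_t = 1019.906246
Macaulay numerator sum_t t * PV_t:
  t * PV_t at t = 0.5000: 9.354998
  t * PV_t at t = 1.0000: 18.424417
  t * PV_t at t = 1.5000: 27.214796
  t * PV_t at t = 2.0000: 35.732540
  t * PV_t at t = 2.5000: 43.983924
  t * PV_t at t = 3.0000: 2787.506394
Macaulay duration D = (sum_t t * PV_t) / P = 2922.217068 / 1019.906246 = 2.865182


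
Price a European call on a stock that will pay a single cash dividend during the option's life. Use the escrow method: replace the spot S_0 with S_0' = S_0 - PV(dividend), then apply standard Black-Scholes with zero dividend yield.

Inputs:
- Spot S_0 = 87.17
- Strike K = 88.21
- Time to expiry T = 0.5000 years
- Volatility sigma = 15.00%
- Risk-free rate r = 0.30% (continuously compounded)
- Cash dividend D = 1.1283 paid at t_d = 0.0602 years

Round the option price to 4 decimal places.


PV(D) = D * exp(-r * t_d) = 1.1283 * 0.99981942 = 1.12809625
S_0' = S_0 - PV(D) = 87.1700 - 1.12809625 = 86.04190375
d1 = (ln(S_0'/K) + (r + sigma^2/2)*T) / (sigma*sqrt(T)) = -0.16745142
d2 = d1 - sigma*sqrt(T) = -0.27351743
exp(-rT) = 0.99850112
N(d1) = 0.43350744; N(d2) = 0.39222775
C = S_0' * N(d1) - K * exp(-rT) * N(d2) = 86.04190375 * 0.43350744 - 88.2100 * 0.99850112 * 0.39222775 = 2.7533

Answer: Price = 2.7533


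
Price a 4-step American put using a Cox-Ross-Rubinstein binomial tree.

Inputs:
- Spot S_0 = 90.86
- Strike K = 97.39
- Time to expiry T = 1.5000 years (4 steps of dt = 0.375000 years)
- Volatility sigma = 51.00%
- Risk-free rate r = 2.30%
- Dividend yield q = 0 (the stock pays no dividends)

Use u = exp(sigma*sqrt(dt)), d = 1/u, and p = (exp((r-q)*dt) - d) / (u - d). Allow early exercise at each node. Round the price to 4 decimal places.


Answer: Price = V(0,0) = 24.7230

Derivation:
dt = T/N = 0.375000
u = exp(sigma*sqrt(dt)) = 1.366578; d = 1/u = 0.731755
p = (exp((r-q)*dt) - d) / (u - d) = 0.436196
Discount per step: exp(-r*dt) = 0.991412
Stock lattice S(k, i) with i counting down-moves:
  k=0: S(0,0) = 90.8600
  k=1: S(1,0) = 124.1673; S(1,1) = 66.4872
  k=2: S(2,0) = 169.6843; S(2,1) = 90.8600; S(2,2) = 48.6523
  k=3: S(3,0) = 231.8869; S(3,1) = 124.1673; S(3,2) = 66.4872; S(3,3) = 35.6016
  k=4: S(4,0) = 316.8916; S(4,1) = 169.6843; S(4,2) = 90.8600; S(4,3) = 48.6523; S(4,4) = 26.0516
Terminal payoffs V(N, i) = max(K - S_T, 0):
  V(4,0) = 0.000000; V(4,1) = 0.000000; V(4,2) = 6.530000; V(4,3) = 48.737657; V(4,4) = 71.338376
Backward induction: V(k, i) = exp(-r*dt) * [p * V(k+1, i) + (1-p) * V(k+1, i+1)]; then take max(V_cont, immediate exercise) for American.
  V(3,0) = exp(-r*dt) * [p*0.000000 + (1-p)*0.000000] = 0.000000; exercise = 0.000000; V(3,0) = max -> 0.000000
  V(3,1) = exp(-r*dt) * [p*0.000000 + (1-p)*6.530000] = 3.650021; exercise = 0.000000; V(3,1) = max -> 3.650021
  V(3,2) = exp(-r*dt) * [p*6.530000 + (1-p)*48.737657] = 30.066392; exercise = 30.902769; V(3,2) = max -> 30.902769
  V(3,3) = exp(-r*dt) * [p*48.737657 + (1-p)*71.338376] = 60.952043; exercise = 61.788419; V(3,3) = max -> 61.788419
  V(2,0) = exp(-r*dt) * [p*0.000000 + (1-p)*3.650021] = 2.040223; exercise = 0.000000; V(2,0) = max -> 2.040223
  V(2,1) = exp(-r*dt) * [p*3.650021 + (1-p)*30.902769] = 18.851922; exercise = 6.530000; V(2,1) = max -> 18.851922
  V(2,2) = exp(-r*dt) * [p*30.902769 + (1-p)*61.788419] = 47.901280; exercise = 48.737657; V(2,2) = max -> 48.737657
  V(1,0) = exp(-r*dt) * [p*2.040223 + (1-p)*18.851922] = 11.419801; exercise = 0.000000; V(1,0) = max -> 11.419801
  V(1,1) = exp(-r*dt) * [p*18.851922 + (1-p)*48.737657] = 35.395010; exercise = 30.902769; V(1,1) = max -> 35.395010
  V(0,0) = exp(-r*dt) * [p*11.419801 + (1-p)*35.395010] = 24.722956; exercise = 6.530000; V(0,0) = max -> 24.722956


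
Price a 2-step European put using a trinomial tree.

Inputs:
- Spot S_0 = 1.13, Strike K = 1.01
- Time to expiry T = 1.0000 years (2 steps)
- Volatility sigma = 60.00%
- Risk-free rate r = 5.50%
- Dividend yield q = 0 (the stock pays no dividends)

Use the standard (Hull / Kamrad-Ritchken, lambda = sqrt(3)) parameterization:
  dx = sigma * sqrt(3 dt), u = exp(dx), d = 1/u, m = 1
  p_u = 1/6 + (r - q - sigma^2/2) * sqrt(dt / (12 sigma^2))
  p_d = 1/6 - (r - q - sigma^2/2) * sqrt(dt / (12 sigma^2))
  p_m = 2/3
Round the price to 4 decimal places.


Answer: Price = V(0,0) = 0.1546

Derivation:
dt = T/N = 0.500000; dx = sigma*sqrt(3*dt) = 0.734847
u = exp(dx) = 2.085163; d = 1/u = 0.479579
p_u = 0.124141, p_m = 0.666667, p_d = 0.209193
Discount per step: exp(-r*dt) = 0.972875
Stock lattice S(k, j) with j the centered position index:
  k=0: S(0,+0) = 1.1300
  k=1: S(1,-1) = 0.5419; S(1,+0) = 1.1300; S(1,+1) = 2.3562
  k=2: S(2,-2) = 0.2599; S(2,-1) = 0.5419; S(2,+0) = 1.1300; S(2,+1) = 2.3562; S(2,+2) = 4.9131
Terminal payoffs V(N, j) = max(K - S_T, 0):
  V(2,-2) = 0.750105; V(2,-1) = 0.468076; V(2,+0) = 0.000000; V(2,+1) = 0.000000; V(2,+2) = 0.000000
Backward induction: V(k, j) = exp(-r*dt) * [p_u * V(k+1, j+1) + p_m * V(k+1, j) + p_d * V(k+1, j-1)]
  V(1,-1) = exp(-r*dt) * [p_u*0.000000 + p_m*0.468076 + p_d*0.750105] = 0.456246
  V(1,+0) = exp(-r*dt) * [p_u*0.000000 + p_m*0.000000 + p_d*0.468076] = 0.095262
  V(1,+1) = exp(-r*dt) * [p_u*0.000000 + p_m*0.000000 + p_d*0.000000] = 0.000000
  V(0,+0) = exp(-r*dt) * [p_u*0.000000 + p_m*0.095262 + p_d*0.456246] = 0.154640


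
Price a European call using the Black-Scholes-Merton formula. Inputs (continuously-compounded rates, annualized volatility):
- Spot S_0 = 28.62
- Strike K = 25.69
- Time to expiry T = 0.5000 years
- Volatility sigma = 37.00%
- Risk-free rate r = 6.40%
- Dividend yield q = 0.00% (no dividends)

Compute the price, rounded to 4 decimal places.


Answer: Price = 5.0401

Derivation:
d1 = (ln(S/K) + (r - q + 0.5*sigma^2) * T) / (sigma * sqrt(T)) = 0.66593774
d2 = d1 - sigma * sqrt(T) = 0.40430823
exp(-rT) = 0.96850658; exp(-qT) = 1.00000000
C = S_0 * exp(-qT) * N(d1) - K * exp(-rT) * N(d2)
N(d1) = 0.74727455; N(d2) = 0.65700696
C = 28.6200 * 1.00000000 * 0.74727455 - 25.6900 * 0.96850658 * 0.65700696 = 5.0401


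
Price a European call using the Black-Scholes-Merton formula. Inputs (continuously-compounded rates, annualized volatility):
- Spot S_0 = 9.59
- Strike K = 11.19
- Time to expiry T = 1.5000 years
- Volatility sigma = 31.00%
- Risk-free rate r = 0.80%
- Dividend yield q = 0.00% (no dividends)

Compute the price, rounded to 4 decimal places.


d1 = (ln(S/K) + (r - q + 0.5*sigma^2) * T) / (sigma * sqrt(T)) = -0.18496185
d2 = d1 - sigma * sqrt(T) = -0.56463276
exp(-rT) = 0.98807171; exp(-qT) = 1.00000000
C = S_0 * exp(-qT) * N(d1) - K * exp(-rT) * N(d2)
N(d1) = 0.42662948; N(d2) = 0.28616179
C = 9.5900 * 1.00000000 * 0.42662948 - 11.1900 * 0.98807171 * 0.28616179 = 0.9274

Answer: Price = 0.9274


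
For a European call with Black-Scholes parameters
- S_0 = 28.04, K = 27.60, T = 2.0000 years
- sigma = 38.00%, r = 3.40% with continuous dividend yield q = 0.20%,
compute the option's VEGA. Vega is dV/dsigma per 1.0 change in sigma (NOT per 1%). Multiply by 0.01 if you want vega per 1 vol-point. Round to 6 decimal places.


d1 = 0.4172233124; d2 = -0.1201778413
phi(d1) = 0.3656874839; exp(-qT) = 0.9960079893; exp(-rT) = 0.9342604736
Vega = S * exp(-qT) * phi(d1) * sqrt(T) = 28.0400 * 0.9960079893 * 0.3656874839 * 1.4142135624 = 14.443283

Answer: Vega = 14.443283


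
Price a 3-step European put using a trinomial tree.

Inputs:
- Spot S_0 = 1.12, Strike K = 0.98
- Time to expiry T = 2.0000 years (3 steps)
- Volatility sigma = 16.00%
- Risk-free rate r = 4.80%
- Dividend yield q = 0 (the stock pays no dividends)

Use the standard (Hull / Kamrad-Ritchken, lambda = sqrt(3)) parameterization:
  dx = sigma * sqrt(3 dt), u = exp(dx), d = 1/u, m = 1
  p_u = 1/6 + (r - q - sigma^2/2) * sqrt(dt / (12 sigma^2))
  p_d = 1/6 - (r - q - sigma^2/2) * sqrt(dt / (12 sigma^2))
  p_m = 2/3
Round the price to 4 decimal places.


dt = T/N = 0.666667; dx = sigma*sqrt(3*dt) = 0.226274
u = exp(dx) = 1.253919; d = 1/u = 0.797499
p_u = 0.218521, p_m = 0.666667, p_d = 0.114812
Discount per step: exp(-r*dt) = 0.968507
Stock lattice S(k, j) with j the centered position index:
  k=0: S(0,+0) = 1.1200
  k=1: S(1,-1) = 0.8932; S(1,+0) = 1.1200; S(1,+1) = 1.4044
  k=2: S(2,-2) = 0.7123; S(2,-1) = 0.8932; S(2,+0) = 1.1200; S(2,+1) = 1.4044; S(2,+2) = 1.7610
  k=3: S(3,-3) = 0.5681; S(3,-2) = 0.7123; S(3,-1) = 0.8932; S(3,+0) = 1.1200; S(3,+1) = 1.4044; S(3,+2) = 1.7610; S(3,+3) = 2.2081
Terminal payoffs V(N, j) = max(K - S_T, 0):
  V(3,-3) = 0.411920; V(3,-2) = 0.267674; V(3,-1) = 0.086801; V(3,+0) = 0.000000; V(3,+1) = 0.000000; V(3,+2) = 0.000000; V(3,+3) = 0.000000
Backward induction: V(k, j) = exp(-r*dt) * [p_u * V(k+1, j+1) + p_m * V(k+1, j) + p_d * V(k+1, j-1)]
  V(2,-2) = exp(-r*dt) * [p_u*0.086801 + p_m*0.267674 + p_d*0.411920] = 0.237004
  V(2,-1) = exp(-r*dt) * [p_u*0.000000 + p_m*0.086801 + p_d*0.267674] = 0.085809
  V(2,+0) = exp(-r*dt) * [p_u*0.000000 + p_m*0.000000 + p_d*0.086801] = 0.009652
  V(2,+1) = exp(-r*dt) * [p_u*0.000000 + p_m*0.000000 + p_d*0.000000] = 0.000000
  V(2,+2) = exp(-r*dt) * [p_u*0.000000 + p_m*0.000000 + p_d*0.000000] = 0.000000
  V(1,-1) = exp(-r*dt) * [p_u*0.009652 + p_m*0.085809 + p_d*0.237004] = 0.083801
  V(1,+0) = exp(-r*dt) * [p_u*0.000000 + p_m*0.009652 + p_d*0.085809] = 0.015774
  V(1,+1) = exp(-r*dt) * [p_u*0.000000 + p_m*0.000000 + p_d*0.009652] = 0.001073
  V(0,+0) = exp(-r*dt) * [p_u*0.001073 + p_m*0.015774 + p_d*0.083801] = 0.019730

Answer: Price = V(0,0) = 0.0197


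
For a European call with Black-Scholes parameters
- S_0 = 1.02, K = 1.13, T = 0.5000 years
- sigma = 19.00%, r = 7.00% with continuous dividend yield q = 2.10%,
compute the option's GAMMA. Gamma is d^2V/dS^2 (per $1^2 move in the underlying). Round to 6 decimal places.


d1 = -0.5127641052; d2 = -0.6471143936
phi(d1) = 0.3497970860; exp(-qT) = 0.9895549326; exp(-rT) = 0.9656054163
Gamma = exp(-qT) * phi(d1) / (S * sigma * sqrt(T)) = 0.9895549326 * 0.3497970860 / (1.0200 * 0.1900 * 0.7071067812) = 2.525907

Answer: Gamma = 2.525907


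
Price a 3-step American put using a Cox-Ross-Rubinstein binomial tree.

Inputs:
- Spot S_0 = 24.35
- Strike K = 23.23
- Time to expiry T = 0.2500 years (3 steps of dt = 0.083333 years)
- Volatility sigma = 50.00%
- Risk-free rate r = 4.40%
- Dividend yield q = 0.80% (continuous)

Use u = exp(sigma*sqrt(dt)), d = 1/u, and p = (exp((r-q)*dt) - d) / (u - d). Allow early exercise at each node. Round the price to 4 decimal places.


dt = T/N = 0.083333
u = exp(sigma*sqrt(dt)) = 1.155274; d = 1/u = 0.865596
p = (exp((r-q)*dt) - d) / (u - d) = 0.474350
Discount per step: exp(-r*dt) = 0.996340
Stock lattice S(k, i) with i counting down-moves:
  k=0: S(0,0) = 24.3500
  k=1: S(1,0) = 28.1309; S(1,1) = 21.0773
  k=2: S(2,0) = 32.4989; S(2,1) = 24.3500; S(2,2) = 18.2444
  k=3: S(3,0) = 37.5452; S(3,1) = 28.1309; S(3,2) = 21.0773; S(3,3) = 15.7922
Terminal payoffs V(N, i) = max(K - S_T, 0):
  V(3,0) = 0.000000; V(3,1) = 0.000000; V(3,2) = 2.152750; V(3,3) = 7.437753
Backward induction: V(k, i) = exp(-r*dt) * [p * V(k+1, i) + (1-p) * V(k+1, i+1)]; then take max(V_cont, immediate exercise) for American.
  V(2,0) = exp(-r*dt) * [p*0.000000 + (1-p)*0.000000] = 0.000000; exercise = 0.000000; V(2,0) = max -> 0.000000
  V(2,1) = exp(-r*dt) * [p*0.000000 + (1-p)*2.152750] = 1.127451; exercise = 0.000000; V(2,1) = max -> 1.127451
  V(2,2) = exp(-r*dt) * [p*2.152750 + (1-p)*7.437753] = 4.912765; exercise = 4.985627; V(2,2) = max -> 4.985627
  V(1,0) = exp(-r*dt) * [p*0.000000 + (1-p)*1.127451] = 0.590476; exercise = 0.000000; V(1,0) = max -> 0.590476
  V(1,1) = exp(-r*dt) * [p*1.127451 + (1-p)*4.985627] = 3.143952; exercise = 2.152750; V(1,1) = max -> 3.143952
  V(0,0) = exp(-r*dt) * [p*0.590476 + (1-p)*3.143952] = 1.925637; exercise = 0.000000; V(0,0) = max -> 1.925637

Answer: Price = V(0,0) = 1.9256


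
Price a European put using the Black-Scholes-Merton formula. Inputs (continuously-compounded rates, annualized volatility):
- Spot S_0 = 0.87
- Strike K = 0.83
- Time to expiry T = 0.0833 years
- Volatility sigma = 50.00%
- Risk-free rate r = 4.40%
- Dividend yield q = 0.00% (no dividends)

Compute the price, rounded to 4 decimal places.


Answer: Price = 0.0303

Derivation:
d1 = (ln(S/K) + (r - q + 0.5*sigma^2) * T) / (sigma * sqrt(T)) = 0.42371120
d2 = d1 - sigma * sqrt(T) = 0.27940250
exp(-rT) = 0.99634151; exp(-qT) = 1.00000000
P = K * exp(-rT) * N(-d2) - S_0 * exp(-qT) * N(-d1)
N(-d1) = 0.33588822; N(-d2) = 0.38996798
P = 0.8300 * 0.99634151 * 0.38996798 - 0.8700 * 1.00000000 * 0.33588822 = 0.0303


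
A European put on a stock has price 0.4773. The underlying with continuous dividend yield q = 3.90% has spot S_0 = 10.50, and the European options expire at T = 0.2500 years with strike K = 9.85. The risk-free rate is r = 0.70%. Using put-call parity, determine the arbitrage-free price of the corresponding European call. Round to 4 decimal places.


Put-call parity: C - P = S_0 * exp(-qT) - K * exp(-rT).
S_0 * exp(-qT) = 10.5000 * 0.99029738 = 10.39812246
K * exp(-rT) = 9.8500 * 0.99825153 = 9.83277757
C = P + S*exp(-qT) - K*exp(-rT)
C = 0.4773 + 10.39812246 - 9.83277757 = 1.0426

Answer: Call price = 1.0426


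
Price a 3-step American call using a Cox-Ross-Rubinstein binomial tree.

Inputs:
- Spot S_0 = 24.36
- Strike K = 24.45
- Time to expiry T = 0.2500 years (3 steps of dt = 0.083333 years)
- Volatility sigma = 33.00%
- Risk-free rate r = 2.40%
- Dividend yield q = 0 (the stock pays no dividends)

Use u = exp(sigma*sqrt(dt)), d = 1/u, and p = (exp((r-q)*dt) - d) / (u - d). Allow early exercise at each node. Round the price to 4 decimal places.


dt = T/N = 0.083333
u = exp(sigma*sqrt(dt)) = 1.099948; d = 1/u = 0.909134
p = (exp((r-q)*dt) - d) / (u - d) = 0.486694
Discount per step: exp(-r*dt) = 0.998002
Stock lattice S(k, i) with i counting down-moves:
  k=0: S(0,0) = 24.3600
  k=1: S(1,0) = 26.7947; S(1,1) = 22.1465
  k=2: S(2,0) = 29.4728; S(2,1) = 24.3600; S(2,2) = 20.1341
  k=3: S(3,0) = 32.4186; S(3,1) = 26.7947; S(3,2) = 22.1465; S(3,3) = 18.3046
Terminal payoffs V(N, i) = max(S_T - K, 0):
  V(3,0) = 7.968551; V(3,1) = 2.344730; V(3,2) = 0.000000; V(3,3) = 0.000000
Backward induction: V(k, i) = exp(-r*dt) * [p * V(k+1, i) + (1-p) * V(k+1, i+1)]; then take max(V_cont, immediate exercise) for American.
  V(2,0) = exp(-r*dt) * [p*7.968551 + (1-p)*2.344730] = 5.071658; exercise = 5.022807; V(2,0) = max -> 5.071658
  V(2,1) = exp(-r*dt) * [p*2.344730 + (1-p)*0.000000] = 1.138887; exercise = 0.000000; V(2,1) = max -> 1.138887
  V(2,2) = exp(-r*dt) * [p*0.000000 + (1-p)*0.000000] = 0.000000; exercise = 0.000000; V(2,2) = max -> 0.000000
  V(1,0) = exp(-r*dt) * [p*5.071658 + (1-p)*1.138887] = 3.046844; exercise = 2.344730; V(1,0) = max -> 3.046844
  V(1,1) = exp(-r*dt) * [p*1.138887 + (1-p)*0.000000] = 0.553182; exercise = 0.000000; V(1,1) = max -> 0.553182
  V(0,0) = exp(-r*dt) * [p*3.046844 + (1-p)*0.553182] = 1.763303; exercise = 0.000000; V(0,0) = max -> 1.763303

Answer: Price = V(0,0) = 1.7633


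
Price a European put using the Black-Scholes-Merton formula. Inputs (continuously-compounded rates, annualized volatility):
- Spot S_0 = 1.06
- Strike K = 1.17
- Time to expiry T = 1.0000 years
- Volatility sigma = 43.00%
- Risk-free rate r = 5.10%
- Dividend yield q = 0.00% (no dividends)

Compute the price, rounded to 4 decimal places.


d1 = (ln(S/K) + (r - q + 0.5*sigma^2) * T) / (sigma * sqrt(T)) = 0.10398874
d2 = d1 - sigma * sqrt(T) = -0.32601126
exp(-rT) = 0.95027867; exp(-qT) = 1.00000000
P = K * exp(-rT) * N(-d2) - S_0 * exp(-qT) * N(-d1)
N(-d1) = 0.45858914; N(-d2) = 0.62779208
P = 1.1700 * 0.95027867 * 0.62779208 - 1.0600 * 1.00000000 * 0.45858914 = 0.2119

Answer: Price = 0.2119


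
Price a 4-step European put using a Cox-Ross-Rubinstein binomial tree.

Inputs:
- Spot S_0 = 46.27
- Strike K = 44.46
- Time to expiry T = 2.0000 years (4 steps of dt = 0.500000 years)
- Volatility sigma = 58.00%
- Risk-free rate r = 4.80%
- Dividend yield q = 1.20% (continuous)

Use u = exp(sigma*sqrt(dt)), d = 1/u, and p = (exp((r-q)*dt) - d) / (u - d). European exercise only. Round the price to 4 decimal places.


Answer: Price = V(0,0) = 10.8021

Derivation:
dt = T/N = 0.500000
u = exp(sigma*sqrt(dt)) = 1.507002; d = 1/u = 0.663569
p = (exp((r-q)*dt) - d) / (u - d) = 0.420417
Discount per step: exp(-r*dt) = 0.976286
Stock lattice S(k, i) with i counting down-moves:
  k=0: S(0,0) = 46.2700
  k=1: S(1,0) = 69.7290; S(1,1) = 30.7034
  k=2: S(2,0) = 105.0817; S(2,1) = 46.2700; S(2,2) = 20.3738
  k=3: S(3,0) = 158.3582; S(3,1) = 69.7290; S(3,2) = 30.7034; S(3,3) = 13.5194
  k=4: S(4,0) = 238.6461; S(4,1) = 105.0817; S(4,2) = 46.2700; S(4,3) = 20.3738; S(4,4) = 8.9711
Terminal payoffs V(N, i) = max(K - S_T, 0):
  V(4,0) = 0.000000; V(4,1) = 0.000000; V(4,2) = 0.000000; V(4,3) = 24.086196; V(4,4) = 35.488920
Backward induction: V(k, i) = exp(-r*dt) * [p * V(k+1, i) + (1-p) * V(k+1, i+1)].
  V(3,0) = exp(-r*dt) * [p*0.000000 + (1-p)*0.000000] = 0.000000
  V(3,1) = exp(-r*dt) * [p*0.000000 + (1-p)*0.000000] = 0.000000
  V(3,2) = exp(-r*dt) * [p*0.000000 + (1-p)*24.086196] = 13.628888
  V(3,3) = exp(-r*dt) * [p*24.086196 + (1-p)*35.488920] = 29.967105
  V(2,0) = exp(-r*dt) * [p*0.000000 + (1-p)*0.000000] = 0.000000
  V(2,1) = exp(-r*dt) * [p*0.000000 + (1-p)*13.628888] = 7.711745
  V(2,2) = exp(-r*dt) * [p*13.628888 + (1-p)*29.967105] = 22.550475
  V(1,0) = exp(-r*dt) * [p*0.000000 + (1-p)*7.711745] = 4.363599
  V(1,1) = exp(-r*dt) * [p*7.711745 + (1-p)*22.550475] = 15.925185
  V(0,0) = exp(-r*dt) * [p*4.363599 + (1-p)*15.925185] = 10.802106


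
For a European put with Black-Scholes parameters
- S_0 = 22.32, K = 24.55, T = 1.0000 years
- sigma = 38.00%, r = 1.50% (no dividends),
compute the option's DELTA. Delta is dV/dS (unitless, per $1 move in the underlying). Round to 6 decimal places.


d1 = -0.0211282019; d2 = -0.4011282019
phi(d1) = 0.3988532462; exp(-qT) = 1.0000000000; exp(-rT) = 0.9851119396
N(-d1) = 0.5084283060
Delta = -exp(-qT) * N(-d1) = -1.0000000000 * 0.5084283060 = -0.508428

Answer: Delta = -0.508428


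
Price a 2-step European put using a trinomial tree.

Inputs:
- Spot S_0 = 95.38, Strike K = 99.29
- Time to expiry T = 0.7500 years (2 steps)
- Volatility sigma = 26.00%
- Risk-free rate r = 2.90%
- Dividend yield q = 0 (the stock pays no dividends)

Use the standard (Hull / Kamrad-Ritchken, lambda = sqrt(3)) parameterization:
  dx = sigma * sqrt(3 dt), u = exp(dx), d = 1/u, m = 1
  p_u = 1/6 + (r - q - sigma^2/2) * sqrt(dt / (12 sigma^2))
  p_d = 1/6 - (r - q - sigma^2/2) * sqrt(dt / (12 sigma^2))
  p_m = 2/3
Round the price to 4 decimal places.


Answer: Price = V(0,0) = 9.1291

Derivation:
dt = T/N = 0.375000; dx = sigma*sqrt(3*dt) = 0.275772
u = exp(dx) = 1.317547; d = 1/u = 0.758986
p_u = 0.163403, p_m = 0.666667, p_d = 0.169930
Discount per step: exp(-r*dt) = 0.989184
Stock lattice S(k, j) with j the centered position index:
  k=0: S(0,+0) = 95.3800
  k=1: S(1,-1) = 72.3921; S(1,+0) = 95.3800; S(1,+1) = 125.6676
  k=2: S(2,-2) = 54.9446; S(2,-1) = 72.3921; S(2,+0) = 95.3800; S(2,+1) = 125.6676; S(2,+2) = 165.5730
Terminal payoffs V(N, j) = max(K - S_T, 0):
  V(2,-2) = 44.345388; V(2,-1) = 26.897893; V(2,+0) = 3.910000; V(2,+1) = 0.000000; V(2,+2) = 0.000000
Backward induction: V(k, j) = exp(-r*dt) * [p_u * V(k+1, j+1) + p_m * V(k+1, j) + p_d * V(k+1, j-1)]
  V(1,-1) = exp(-r*dt) * [p_u*3.910000 + p_m*26.897893 + p_d*44.345388] = 25.824088
  V(1,+0) = exp(-r*dt) * [p_u*0.000000 + p_m*3.910000 + p_d*26.897893] = 7.099800
  V(1,+1) = exp(-r*dt) * [p_u*0.000000 + p_m*0.000000 + p_d*3.910000] = 0.657241
  V(0,+0) = exp(-r*dt) * [p_u*0.657241 + p_m*7.099800 + p_d*25.824088] = 9.129068


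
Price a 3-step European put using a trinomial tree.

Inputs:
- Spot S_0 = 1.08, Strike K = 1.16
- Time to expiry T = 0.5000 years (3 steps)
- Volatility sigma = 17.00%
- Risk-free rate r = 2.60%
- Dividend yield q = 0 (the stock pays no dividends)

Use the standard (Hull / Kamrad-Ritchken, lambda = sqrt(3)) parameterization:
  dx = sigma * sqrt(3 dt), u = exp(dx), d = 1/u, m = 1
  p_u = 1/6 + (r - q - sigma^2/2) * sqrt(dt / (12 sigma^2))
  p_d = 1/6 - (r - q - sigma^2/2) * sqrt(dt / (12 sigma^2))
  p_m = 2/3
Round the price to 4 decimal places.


Answer: Price = V(0,0) = 0.0941

Derivation:
dt = T/N = 0.166667; dx = sigma*sqrt(3*dt) = 0.120208
u = exp(dx) = 1.127732; d = 1/u = 0.886736
p_u = 0.174674, p_m = 0.666667, p_d = 0.158660
Discount per step: exp(-r*dt) = 0.995676
Stock lattice S(k, j) with j the centered position index:
  k=0: S(0,+0) = 1.0800
  k=1: S(1,-1) = 0.9577; S(1,+0) = 1.0800; S(1,+1) = 1.2180
  k=2: S(2,-2) = 0.8492; S(2,-1) = 0.9577; S(2,+0) = 1.0800; S(2,+1) = 1.2180; S(2,+2) = 1.3735
  k=3: S(3,-3) = 0.7530; S(3,-2) = 0.8492; S(3,-1) = 0.9577; S(3,+0) = 1.0800; S(3,+1) = 1.2180; S(3,+2) = 1.3735; S(3,+3) = 1.5490
Terminal payoffs V(N, j) = max(K - S_T, 0):
  V(3,-3) = 0.406980; V(3,-2) = 0.310796; V(3,-1) = 0.202325; V(3,+0) = 0.080000; V(3,+1) = 0.000000; V(3,+2) = 0.000000; V(3,+3) = 0.000000
Backward induction: V(k, j) = exp(-r*dt) * [p_u * V(k+1, j+1) + p_m * V(k+1, j) + p_d * V(k+1, j-1)]
  V(2,-2) = exp(-r*dt) * [p_u*0.202325 + p_m*0.310796 + p_d*0.406980] = 0.305781
  V(2,-1) = exp(-r*dt) * [p_u*0.080000 + p_m*0.202325 + p_d*0.310796] = 0.197311
  V(2,+0) = exp(-r*dt) * [p_u*0.000000 + p_m*0.080000 + p_d*0.202325] = 0.085065
  V(2,+1) = exp(-r*dt) * [p_u*0.000000 + p_m*0.000000 + p_d*0.080000] = 0.012638
  V(2,+2) = exp(-r*dt) * [p_u*0.000000 + p_m*0.000000 + p_d*0.000000] = 0.000000
  V(1,-1) = exp(-r*dt) * [p_u*0.085065 + p_m*0.197311 + p_d*0.305781] = 0.194072
  V(1,+0) = exp(-r*dt) * [p_u*0.012638 + p_m*0.085065 + p_d*0.197311] = 0.089833
  V(1,+1) = exp(-r*dt) * [p_u*0.000000 + p_m*0.012638 + p_d*0.085065] = 0.021827
  V(0,+0) = exp(-r*dt) * [p_u*0.021827 + p_m*0.089833 + p_d*0.194072] = 0.094084


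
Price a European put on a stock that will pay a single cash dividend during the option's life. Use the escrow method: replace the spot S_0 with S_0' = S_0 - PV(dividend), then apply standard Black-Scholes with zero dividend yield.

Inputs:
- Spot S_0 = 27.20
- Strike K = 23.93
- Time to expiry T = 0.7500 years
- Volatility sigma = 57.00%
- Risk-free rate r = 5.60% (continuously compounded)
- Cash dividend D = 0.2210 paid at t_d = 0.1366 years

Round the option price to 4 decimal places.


PV(D) = D * exp(-r * t_d) = 0.2210 * 0.99237958 = 0.21931589
S_0' = S_0 - PV(D) = 27.2000 - 0.21931589 = 26.98068411
d1 = (ln(S_0'/K) + (r + sigma^2/2)*T) / (sigma*sqrt(T)) = 0.57497160
d2 = d1 - sigma*sqrt(T) = 0.08133712
exp(-rT) = 0.95886978
N(-d1) = 0.28265525; N(-d2) = 0.46758693
P = K * exp(-rT) * N(-d2) - S_0' * N(-d1) = 23.9300 * 0.95886978 * 0.46758693 - 26.98068411 * 0.28265525 = 3.1029

Answer: Price = 3.1029


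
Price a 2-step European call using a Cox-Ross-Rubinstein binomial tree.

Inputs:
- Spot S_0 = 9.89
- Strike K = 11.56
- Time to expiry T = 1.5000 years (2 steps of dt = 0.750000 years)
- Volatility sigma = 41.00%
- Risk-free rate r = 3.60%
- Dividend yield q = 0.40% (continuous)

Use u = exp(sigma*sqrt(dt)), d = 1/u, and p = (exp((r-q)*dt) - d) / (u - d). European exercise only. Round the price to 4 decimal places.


Answer: Price = V(0,0) = 1.6105

Derivation:
dt = T/N = 0.750000
u = exp(sigma*sqrt(dt)) = 1.426281; d = 1/u = 0.701124
p = (exp((r-q)*dt) - d) / (u - d) = 0.445650
Discount per step: exp(-r*dt) = 0.973361
Stock lattice S(k, i) with i counting down-moves:
  k=0: S(0,0) = 9.8900
  k=1: S(1,0) = 14.1059; S(1,1) = 6.9341
  k=2: S(2,0) = 20.1190; S(2,1) = 9.8900; S(2,2) = 4.8617
Terminal payoffs V(N, i) = max(S_T - K, 0):
  V(2,0) = 8.559007; V(2,1) = 0.000000; V(2,2) = 0.000000
Backward induction: V(k, i) = exp(-r*dt) * [p * V(k+1, i) + (1-p) * V(k+1, i+1)].
  V(1,0) = exp(-r*dt) * [p*8.559007 + (1-p)*0.000000] = 3.712713
  V(1,1) = exp(-r*dt) * [p*0.000000 + (1-p)*0.000000] = 0.000000
  V(0,0) = exp(-r*dt) * [p*3.712713 + (1-p)*0.000000] = 1.610495


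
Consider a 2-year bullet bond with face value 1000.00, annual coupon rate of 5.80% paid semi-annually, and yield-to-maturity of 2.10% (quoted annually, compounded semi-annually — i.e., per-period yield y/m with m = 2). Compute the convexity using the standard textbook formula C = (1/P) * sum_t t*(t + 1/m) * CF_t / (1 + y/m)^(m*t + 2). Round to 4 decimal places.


Coupon per period c = face * coupon_rate / m = 29.000000
Periods per year m = 2; per-period yield y/m = 0.010500
Number of cashflows N = 4
Cashflows (t years, CF_t, discount factor 1/(1+y/m)^(m*t), PV):
  t = 0.5000: CF_t = 29.000000, DF = 0.989609, PV = 28.698664
  t = 1.0000: CF_t = 29.000000, DF = 0.979326, PV = 28.400459
  t = 1.5000: CF_t = 29.000000, DF = 0.969150, PV = 28.105353
  t = 2.0000: CF_t = 1029.000000, DF = 0.959080, PV = 986.893079
Price P = sum_t PV_t = 1072.097555
Convexity numerator sum_t t*(t + 1/m) * CF_t / (1+y/m)^(m*t + 2):
  t = 0.5000: term = 14.052676
  t = 1.0000: term = 41.719970
  t = 1.5000: term = 82.572924
  t = 2.0000: term = 4832.451144
Convexity = (1/P) * sum = 4970.796714 / 1072.097555 = 4.636515

Answer: Convexity = 4.6365


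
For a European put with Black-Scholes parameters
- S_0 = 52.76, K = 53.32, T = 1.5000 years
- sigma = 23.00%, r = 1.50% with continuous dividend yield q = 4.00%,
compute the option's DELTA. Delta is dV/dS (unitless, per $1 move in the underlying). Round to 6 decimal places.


d1 = -0.0297601199; d2 = -0.3114514403
phi(d1) = 0.3987656550; exp(-qT) = 0.9417645336; exp(-rT) = 0.9777512372
N(-d1) = 0.5118708178
Delta = -exp(-qT) * N(-d1) = -0.9417645336 * 0.5118708178 = -0.482062

Answer: Delta = -0.482062


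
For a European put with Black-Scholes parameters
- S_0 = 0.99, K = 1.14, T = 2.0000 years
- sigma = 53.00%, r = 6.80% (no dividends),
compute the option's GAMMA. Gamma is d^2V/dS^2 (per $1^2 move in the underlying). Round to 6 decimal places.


d1 = 0.3679909124; d2 = -0.3815422757
phi(d1) = 0.3728246083; exp(-qT) = 1.0000000000; exp(-rT) = 0.8728426325
Gamma = exp(-qT) * phi(d1) / (S * sigma * sqrt(T)) = 1.0000000000 * 0.3728246083 / (0.9900 * 0.5300 * 1.4142135624) = 0.502433

Answer: Gamma = 0.502433


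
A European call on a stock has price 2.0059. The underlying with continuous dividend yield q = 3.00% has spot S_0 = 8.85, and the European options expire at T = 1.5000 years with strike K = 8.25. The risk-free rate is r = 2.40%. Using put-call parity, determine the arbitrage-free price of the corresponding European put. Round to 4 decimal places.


Put-call parity: C - P = S_0 * exp(-qT) - K * exp(-rT).
S_0 * exp(-qT) = 8.8500 * 0.95599748 = 8.46057771
K * exp(-rT) = 8.2500 * 0.96464029 = 7.95828242
P = C - S*exp(-qT) + K*exp(-rT)
P = 2.0059 - 8.46057771 + 7.95828242 = 1.5036

Answer: Put price = 1.5036


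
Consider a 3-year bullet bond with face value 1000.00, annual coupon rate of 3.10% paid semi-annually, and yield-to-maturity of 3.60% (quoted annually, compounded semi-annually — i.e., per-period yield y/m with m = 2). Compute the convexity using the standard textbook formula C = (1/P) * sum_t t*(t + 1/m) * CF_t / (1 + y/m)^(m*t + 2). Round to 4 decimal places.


Coupon per period c = face * coupon_rate / m = 15.500000
Periods per year m = 2; per-period yield y/m = 0.018000
Number of cashflows N = 6
Cashflows (t years, CF_t, discount factor 1/(1+y/m)^(m*t), PV):
  t = 0.5000: CF_t = 15.500000, DF = 0.982318, PV = 15.225933
  t = 1.0000: CF_t = 15.500000, DF = 0.964949, PV = 14.956712
  t = 1.5000: CF_t = 15.500000, DF = 0.947887, PV = 14.692252
  t = 2.0000: CF_t = 15.500000, DF = 0.931127, PV = 14.432467
  t = 2.5000: CF_t = 15.500000, DF = 0.914663, PV = 14.177276
  t = 3.0000: CF_t = 1015.500000, DF = 0.898490, PV = 912.416772
Price P = sum_t PV_t = 985.901413
Convexity numerator sum_t t*(t + 1/m) * CF_t / (1+y/m)^(m*t + 2):
  t = 0.5000: term = 7.346126
  t = 1.0000: term = 21.648701
  t = 1.5000: term = 42.531829
  t = 2.0000: term = 69.632988
  t = 2.5000: term = 102.602635
  t = 3.0000: term = 9244.576120
Convexity = (1/P) * sum = 9488.338401 / 985.901413 = 9.624024

Answer: Convexity = 9.6240


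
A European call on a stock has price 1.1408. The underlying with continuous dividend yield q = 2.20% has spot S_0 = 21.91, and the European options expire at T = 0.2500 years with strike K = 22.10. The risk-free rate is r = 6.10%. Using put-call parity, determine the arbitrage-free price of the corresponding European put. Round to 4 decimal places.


Put-call parity: C - P = S_0 * exp(-qT) - K * exp(-rT).
S_0 * exp(-qT) = 21.9100 * 0.99451510 = 21.78982578
K * exp(-rT) = 22.1000 * 0.98486569 = 21.76553180
P = C - S*exp(-qT) + K*exp(-rT)
P = 1.1408 - 21.78982578 + 21.76553180 = 1.1165

Answer: Put price = 1.1165


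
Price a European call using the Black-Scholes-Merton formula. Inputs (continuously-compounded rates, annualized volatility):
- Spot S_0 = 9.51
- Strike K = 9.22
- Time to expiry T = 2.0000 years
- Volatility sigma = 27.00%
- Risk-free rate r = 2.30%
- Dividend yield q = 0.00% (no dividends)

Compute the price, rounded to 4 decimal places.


Answer: Price = 1.7666

Derivation:
d1 = (ln(S/K) + (r - q + 0.5*sigma^2) * T) / (sigma * sqrt(T)) = 0.39249360
d2 = d1 - sigma * sqrt(T) = 0.01065594
exp(-rT) = 0.95504196; exp(-qT) = 1.00000000
C = S_0 * exp(-qT) * N(d1) - K * exp(-rT) * N(d2)
N(d1) = 0.65265323; N(d2) = 0.50425102
C = 9.5100 * 1.00000000 * 0.65265323 - 9.2200 * 0.95504196 * 0.50425102 = 1.7666


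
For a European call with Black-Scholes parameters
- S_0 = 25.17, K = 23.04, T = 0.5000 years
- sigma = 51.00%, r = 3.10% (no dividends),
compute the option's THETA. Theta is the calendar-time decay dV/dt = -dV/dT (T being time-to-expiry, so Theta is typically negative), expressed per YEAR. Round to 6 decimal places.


d1 = 0.4684817388; d2 = 0.1078572804
phi(d1) = 0.3574799140; exp(-qT) = 1.0000000000; exp(-rT) = 0.9846195068
Theta = -S*exp(-qT)*phi(d1)*sigma/(2*sqrt(T)) - r*K*exp(-rT)*N(d2) + q*S*exp(-qT)*N(d1)
N(d1) = 0.6802799365; N(d2) = 0.5429455477; sqrt(T) = 0.7071067812
Term 1 = -25.1700 * 1.0000000000 * 0.3574799140 * 0.5100 / (2 * 0.7071067812) = -3.2448157294
Term 2 = -0.0310 * 23.0400 * 0.9846195068 * 0.5429455477 = -0.3818289738
Term 3 = 0 (no dividend yield, q = 0)
Theta = -3.2448157294 + (-0.3818289738) + (0.0000000000) = -3.626645

Answer: Theta = -3.626645


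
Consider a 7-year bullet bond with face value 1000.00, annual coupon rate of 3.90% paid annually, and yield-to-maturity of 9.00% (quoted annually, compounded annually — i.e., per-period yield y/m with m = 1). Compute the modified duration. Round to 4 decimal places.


Answer: Modified duration = 5.6122

Derivation:
Coupon per period c = face * coupon_rate / m = 39.000000
Periods per year m = 1; per-period yield y/m = 0.090000
Number of cashflows N = 7
Cashflows (t years, CF_t, discount factor 1/(1+y/m)^(m*t), PV):
  t = 1.0000: CF_t = 39.000000, DF = 0.917431, PV = 35.779817
  t = 2.0000: CF_t = 39.000000, DF = 0.841680, PV = 32.825520
  t = 3.0000: CF_t = 39.000000, DF = 0.772183, PV = 30.115156
  t = 4.0000: CF_t = 39.000000, DF = 0.708425, PV = 27.628583
  t = 5.0000: CF_t = 39.000000, DF = 0.649931, PV = 25.347324
  t = 6.0000: CF_t = 39.000000, DF = 0.596267, PV = 23.254426
  t = 7.0000: CF_t = 1039.000000, DF = 0.547034, PV = 568.368580
Price P = sum_t PV_t = 743.319405
First compute Macaulay numerator sum_t t * PV_t:
  t * PV_t at t = 1.0000: 35.779817
  t * PV_t at t = 2.0000: 65.651039
  t * PV_t at t = 3.0000: 90.345467
  t * PV_t at t = 4.0000: 110.514333
  t * PV_t at t = 5.0000: 126.736620
  t * PV_t at t = 6.0000: 139.526554
  t * PV_t at t = 7.0000: 3978.580063
Macaulay duration D = 4547.133894 / 743.319405 = 6.117335
Modified duration = D / (1 + y/m) = 6.117335 / (1 + 0.090000) = 5.612234


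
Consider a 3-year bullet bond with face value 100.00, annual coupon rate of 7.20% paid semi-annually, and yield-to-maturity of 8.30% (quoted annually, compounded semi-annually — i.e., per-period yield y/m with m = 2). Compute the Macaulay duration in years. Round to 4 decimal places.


Coupon per period c = face * coupon_rate / m = 3.600000
Periods per year m = 2; per-period yield y/m = 0.041500
Number of cashflows N = 6
Cashflows (t years, CF_t, discount factor 1/(1+y/m)^(m*t), PV):
  t = 0.5000: CF_t = 3.600000, DF = 0.960154, PV = 3.456553
  t = 1.0000: CF_t = 3.600000, DF = 0.921895, PV = 3.318822
  t = 1.5000: CF_t = 3.600000, DF = 0.885161, PV = 3.186579
  t = 2.0000: CF_t = 3.600000, DF = 0.849890, PV = 3.059605
  t = 2.5000: CF_t = 3.600000, DF = 0.816025, PV = 2.937691
  t = 3.0000: CF_t = 103.600000, DF = 0.783510, PV = 81.171601
Price P = sum_t PV_t = 97.130851
Macaulay numerator sum_t t * PV_t:
  t * PV_t at t = 0.5000: 1.728277
  t * PV_t at t = 1.0000: 3.318822
  t * PV_t at t = 1.5000: 4.779868
  t * PV_t at t = 2.0000: 6.119211
  t * PV_t at t = 2.5000: 7.344228
  t * PV_t at t = 3.0000: 243.514802
Macaulay duration D = (sum_t t * PV_t) / P = 266.805207 / 97.130851 = 2.746864

Answer: Macaulay duration = 2.7469 years


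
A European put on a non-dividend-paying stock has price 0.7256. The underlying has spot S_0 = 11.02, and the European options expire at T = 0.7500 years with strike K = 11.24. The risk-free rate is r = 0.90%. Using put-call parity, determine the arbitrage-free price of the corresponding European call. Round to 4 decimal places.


Put-call parity: C - P = S_0 * exp(-qT) - K * exp(-rT).
S_0 * exp(-qT) = 11.0200 * 1.00000000 = 11.02000000
K * exp(-rT) = 11.2400 * 0.99327273 = 11.16438549
C = P + S*exp(-qT) - K*exp(-rT)
C = 0.7256 + 11.02000000 - 11.16438549 = 0.5812

Answer: Call price = 0.5812


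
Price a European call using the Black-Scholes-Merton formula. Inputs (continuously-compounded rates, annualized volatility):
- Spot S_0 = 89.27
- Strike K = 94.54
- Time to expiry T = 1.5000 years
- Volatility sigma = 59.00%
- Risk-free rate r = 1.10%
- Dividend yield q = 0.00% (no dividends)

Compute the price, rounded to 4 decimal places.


Answer: Price = 23.8883

Derivation:
d1 = (ln(S/K) + (r - q + 0.5*sigma^2) * T) / (sigma * sqrt(T)) = 0.30475729
d2 = d1 - sigma * sqrt(T) = -0.41784218
exp(-rT) = 0.98363538; exp(-qT) = 1.00000000
C = S_0 * exp(-qT) * N(d1) - K * exp(-rT) * N(d2)
N(d1) = 0.61972449; N(d2) = 0.33803125
C = 89.2700 * 1.00000000 * 0.61972449 - 94.5400 * 0.98363538 * 0.33803125 = 23.8883


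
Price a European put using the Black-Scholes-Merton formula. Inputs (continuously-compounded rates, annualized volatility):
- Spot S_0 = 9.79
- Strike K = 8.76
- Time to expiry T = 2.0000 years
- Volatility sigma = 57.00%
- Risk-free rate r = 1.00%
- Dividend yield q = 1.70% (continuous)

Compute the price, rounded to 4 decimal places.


Answer: Price = 2.4068

Derivation:
d1 = (ln(S/K) + (r - q + 0.5*sigma^2) * T) / (sigma * sqrt(T)) = 0.52358844
d2 = d1 - sigma * sqrt(T) = -0.28251329
exp(-rT) = 0.98019867; exp(-qT) = 0.96657150
P = K * exp(-rT) * N(-d2) - S_0 * exp(-qT) * N(-d1)
N(-d1) = 0.30028241; N(-d2) = 0.61122502
P = 8.7600 * 0.98019867 * 0.61122502 - 9.7900 * 0.96657150 * 0.30028241 = 2.4068


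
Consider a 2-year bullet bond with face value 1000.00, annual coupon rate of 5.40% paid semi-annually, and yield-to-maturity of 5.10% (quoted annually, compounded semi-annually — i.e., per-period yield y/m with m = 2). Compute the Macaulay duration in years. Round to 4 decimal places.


Coupon per period c = face * coupon_rate / m = 27.000000
Periods per year m = 2; per-period yield y/m = 0.025500
Number of cashflows N = 4
Cashflows (t years, CF_t, discount factor 1/(1+y/m)^(m*t), PV):
  t = 0.5000: CF_t = 27.000000, DF = 0.975134, PV = 26.328620
  t = 1.0000: CF_t = 27.000000, DF = 0.950886, PV = 25.673935
  t = 1.5000: CF_t = 27.000000, DF = 0.927242, PV = 25.035529
  t = 2.0000: CF_t = 1027.000000, DF = 0.904185, PV = 928.598087
Price P = sum_t PV_t = 1005.636171
Macaulay numerator sum_t t * PV_t:
  t * PV_t at t = 0.5000: 13.164310
  t * PV_t at t = 1.0000: 25.673935
  t * PV_t at t = 1.5000: 37.553293
  t * PV_t at t = 2.0000: 1857.196175
Macaulay duration D = (sum_t t * PV_t) / P = 1933.587713 / 1005.636171 = 1.922751

Answer: Macaulay duration = 1.9228 years
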